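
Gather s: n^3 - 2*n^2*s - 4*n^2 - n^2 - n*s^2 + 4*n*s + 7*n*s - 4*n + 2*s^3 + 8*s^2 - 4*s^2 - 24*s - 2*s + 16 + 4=n^3 - 5*n^2 - 4*n + 2*s^3 + s^2*(4 - n) + s*(-2*n^2 + 11*n - 26) + 20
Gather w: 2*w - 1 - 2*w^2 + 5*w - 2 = -2*w^2 + 7*w - 3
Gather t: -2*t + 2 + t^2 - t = t^2 - 3*t + 2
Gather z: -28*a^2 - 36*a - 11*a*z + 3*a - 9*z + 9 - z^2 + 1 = -28*a^2 - 33*a - z^2 + z*(-11*a - 9) + 10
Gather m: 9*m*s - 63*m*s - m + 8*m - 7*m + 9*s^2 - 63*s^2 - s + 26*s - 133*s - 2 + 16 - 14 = -54*m*s - 54*s^2 - 108*s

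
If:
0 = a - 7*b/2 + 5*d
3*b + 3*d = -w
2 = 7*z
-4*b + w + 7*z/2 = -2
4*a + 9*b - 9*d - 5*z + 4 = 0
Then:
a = -315/544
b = 555/1904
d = 87/272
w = -873/476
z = 2/7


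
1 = 1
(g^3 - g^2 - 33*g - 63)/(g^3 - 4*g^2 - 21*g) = (g + 3)/g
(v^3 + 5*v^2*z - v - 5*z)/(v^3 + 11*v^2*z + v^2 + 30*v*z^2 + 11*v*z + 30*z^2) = (v - 1)/(v + 6*z)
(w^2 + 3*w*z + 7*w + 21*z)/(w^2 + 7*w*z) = (w^2 + 3*w*z + 7*w + 21*z)/(w*(w + 7*z))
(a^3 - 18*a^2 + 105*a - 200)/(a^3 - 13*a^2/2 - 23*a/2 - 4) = 2*(a^2 - 10*a + 25)/(2*a^2 + 3*a + 1)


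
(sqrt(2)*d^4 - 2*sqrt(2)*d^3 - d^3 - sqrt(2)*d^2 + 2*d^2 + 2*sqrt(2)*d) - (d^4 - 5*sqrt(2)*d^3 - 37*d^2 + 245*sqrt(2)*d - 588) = -d^4 + sqrt(2)*d^4 - d^3 + 3*sqrt(2)*d^3 - sqrt(2)*d^2 + 39*d^2 - 243*sqrt(2)*d + 588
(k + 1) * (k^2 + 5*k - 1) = k^3 + 6*k^2 + 4*k - 1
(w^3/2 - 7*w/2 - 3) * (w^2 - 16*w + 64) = w^5/2 - 8*w^4 + 57*w^3/2 + 53*w^2 - 176*w - 192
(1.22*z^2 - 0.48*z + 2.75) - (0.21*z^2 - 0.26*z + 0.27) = 1.01*z^2 - 0.22*z + 2.48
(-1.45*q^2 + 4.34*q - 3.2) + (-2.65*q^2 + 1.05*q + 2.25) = -4.1*q^2 + 5.39*q - 0.95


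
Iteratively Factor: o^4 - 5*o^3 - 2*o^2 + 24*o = (o - 3)*(o^3 - 2*o^2 - 8*o) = (o - 3)*(o + 2)*(o^2 - 4*o) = (o - 4)*(o - 3)*(o + 2)*(o)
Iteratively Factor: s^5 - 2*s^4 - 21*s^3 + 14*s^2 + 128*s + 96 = (s + 2)*(s^4 - 4*s^3 - 13*s^2 + 40*s + 48) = (s - 4)*(s + 2)*(s^3 - 13*s - 12) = (s - 4)*(s + 1)*(s + 2)*(s^2 - s - 12) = (s - 4)^2*(s + 1)*(s + 2)*(s + 3)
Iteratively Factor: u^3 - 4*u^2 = (u)*(u^2 - 4*u) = u^2*(u - 4)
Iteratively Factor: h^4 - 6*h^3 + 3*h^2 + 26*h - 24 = (h + 2)*(h^3 - 8*h^2 + 19*h - 12) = (h - 3)*(h + 2)*(h^2 - 5*h + 4) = (h - 3)*(h - 1)*(h + 2)*(h - 4)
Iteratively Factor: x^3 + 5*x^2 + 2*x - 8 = (x + 4)*(x^2 + x - 2) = (x + 2)*(x + 4)*(x - 1)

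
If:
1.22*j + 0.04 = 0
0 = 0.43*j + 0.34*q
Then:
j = -0.03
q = 0.04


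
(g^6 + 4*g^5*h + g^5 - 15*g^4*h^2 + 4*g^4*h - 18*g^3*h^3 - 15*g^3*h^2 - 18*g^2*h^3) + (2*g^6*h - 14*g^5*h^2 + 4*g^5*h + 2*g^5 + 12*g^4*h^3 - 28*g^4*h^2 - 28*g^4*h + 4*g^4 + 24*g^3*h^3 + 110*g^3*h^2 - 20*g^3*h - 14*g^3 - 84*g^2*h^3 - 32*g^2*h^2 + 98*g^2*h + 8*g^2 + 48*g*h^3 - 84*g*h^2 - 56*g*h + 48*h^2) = 2*g^6*h + g^6 - 14*g^5*h^2 + 8*g^5*h + 3*g^5 + 12*g^4*h^3 - 43*g^4*h^2 - 24*g^4*h + 4*g^4 + 6*g^3*h^3 + 95*g^3*h^2 - 20*g^3*h - 14*g^3 - 102*g^2*h^3 - 32*g^2*h^2 + 98*g^2*h + 8*g^2 + 48*g*h^3 - 84*g*h^2 - 56*g*h + 48*h^2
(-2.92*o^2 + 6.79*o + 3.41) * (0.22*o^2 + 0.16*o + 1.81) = -0.6424*o^4 + 1.0266*o^3 - 3.4486*o^2 + 12.8355*o + 6.1721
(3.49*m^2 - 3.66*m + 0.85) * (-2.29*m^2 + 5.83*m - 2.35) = -7.9921*m^4 + 28.7281*m^3 - 31.4858*m^2 + 13.5565*m - 1.9975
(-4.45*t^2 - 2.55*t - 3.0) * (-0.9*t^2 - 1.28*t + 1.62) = 4.005*t^4 + 7.991*t^3 - 1.245*t^2 - 0.291*t - 4.86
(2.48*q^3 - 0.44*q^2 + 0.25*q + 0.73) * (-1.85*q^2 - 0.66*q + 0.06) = -4.588*q^5 - 0.8228*q^4 - 0.0233*q^3 - 1.5419*q^2 - 0.4668*q + 0.0438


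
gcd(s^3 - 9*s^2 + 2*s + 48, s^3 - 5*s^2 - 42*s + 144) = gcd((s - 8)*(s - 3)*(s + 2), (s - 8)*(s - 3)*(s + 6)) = s^2 - 11*s + 24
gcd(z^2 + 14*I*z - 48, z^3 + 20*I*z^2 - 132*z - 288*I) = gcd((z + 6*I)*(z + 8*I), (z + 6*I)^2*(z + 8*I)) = z^2 + 14*I*z - 48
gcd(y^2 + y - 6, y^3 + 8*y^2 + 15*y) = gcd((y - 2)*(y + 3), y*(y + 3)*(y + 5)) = y + 3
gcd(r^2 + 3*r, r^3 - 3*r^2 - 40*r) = r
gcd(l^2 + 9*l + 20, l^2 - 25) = l + 5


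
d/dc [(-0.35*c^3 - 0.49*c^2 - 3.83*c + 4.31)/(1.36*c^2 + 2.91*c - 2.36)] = (-0.476*c^4 - 2.037*c^3 + 6.2609*c^2 - 9.4104*c - 3.5033)/(1.8496*c^4 + 7.9152*c^3 + 2.0489*c^2 - 13.7352*c + 5.5696)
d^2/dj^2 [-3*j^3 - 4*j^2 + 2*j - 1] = -18*j - 8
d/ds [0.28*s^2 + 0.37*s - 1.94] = 0.56*s + 0.37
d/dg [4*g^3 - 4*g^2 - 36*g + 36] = 12*g^2 - 8*g - 36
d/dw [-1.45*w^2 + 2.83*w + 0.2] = 2.83 - 2.9*w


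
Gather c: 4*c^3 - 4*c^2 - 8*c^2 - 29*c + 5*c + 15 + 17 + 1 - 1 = 4*c^3 - 12*c^2 - 24*c + 32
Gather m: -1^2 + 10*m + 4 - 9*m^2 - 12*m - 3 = -9*m^2 - 2*m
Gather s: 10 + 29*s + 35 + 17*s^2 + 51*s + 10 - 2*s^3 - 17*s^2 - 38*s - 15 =-2*s^3 + 42*s + 40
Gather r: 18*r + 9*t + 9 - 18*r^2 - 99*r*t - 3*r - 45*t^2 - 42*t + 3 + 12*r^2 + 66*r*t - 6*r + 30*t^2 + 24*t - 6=-6*r^2 + r*(9 - 33*t) - 15*t^2 - 9*t + 6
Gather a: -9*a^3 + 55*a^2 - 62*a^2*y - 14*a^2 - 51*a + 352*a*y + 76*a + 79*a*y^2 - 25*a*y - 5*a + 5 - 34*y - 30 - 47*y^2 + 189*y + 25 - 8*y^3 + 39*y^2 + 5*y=-9*a^3 + a^2*(41 - 62*y) + a*(79*y^2 + 327*y + 20) - 8*y^3 - 8*y^2 + 160*y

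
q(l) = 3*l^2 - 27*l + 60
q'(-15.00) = -117.00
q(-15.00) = 1140.00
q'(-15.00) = -117.00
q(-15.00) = 1140.00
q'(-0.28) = -28.68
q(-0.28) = 67.80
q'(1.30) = -19.20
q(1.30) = 29.97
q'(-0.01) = -27.06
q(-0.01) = 60.27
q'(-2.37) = -41.22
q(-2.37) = 140.84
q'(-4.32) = -52.92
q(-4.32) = 232.63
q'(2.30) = -13.20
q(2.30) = 13.77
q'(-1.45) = -35.70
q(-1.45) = 105.46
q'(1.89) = -15.66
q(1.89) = 19.69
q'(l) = 6*l - 27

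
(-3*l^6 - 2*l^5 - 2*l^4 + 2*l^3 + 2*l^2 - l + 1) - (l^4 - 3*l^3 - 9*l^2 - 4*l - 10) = -3*l^6 - 2*l^5 - 3*l^4 + 5*l^3 + 11*l^2 + 3*l + 11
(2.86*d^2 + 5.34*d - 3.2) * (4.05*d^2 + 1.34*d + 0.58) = 11.583*d^4 + 25.4594*d^3 - 4.1456*d^2 - 1.1908*d - 1.856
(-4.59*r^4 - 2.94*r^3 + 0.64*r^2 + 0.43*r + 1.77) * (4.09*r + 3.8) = -18.7731*r^5 - 29.4666*r^4 - 8.5544*r^3 + 4.1907*r^2 + 8.8733*r + 6.726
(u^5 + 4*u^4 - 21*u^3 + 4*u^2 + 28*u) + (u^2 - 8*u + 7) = u^5 + 4*u^4 - 21*u^3 + 5*u^2 + 20*u + 7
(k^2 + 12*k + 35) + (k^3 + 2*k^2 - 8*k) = k^3 + 3*k^2 + 4*k + 35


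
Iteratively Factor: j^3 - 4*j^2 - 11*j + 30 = (j + 3)*(j^2 - 7*j + 10) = (j - 2)*(j + 3)*(j - 5)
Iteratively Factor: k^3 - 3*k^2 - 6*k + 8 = (k - 1)*(k^2 - 2*k - 8) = (k - 1)*(k + 2)*(k - 4)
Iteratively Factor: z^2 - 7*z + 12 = (z - 4)*(z - 3)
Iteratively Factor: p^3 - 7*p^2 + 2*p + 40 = (p - 5)*(p^2 - 2*p - 8) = (p - 5)*(p - 4)*(p + 2)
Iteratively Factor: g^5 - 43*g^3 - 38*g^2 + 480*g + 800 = (g + 2)*(g^4 - 2*g^3 - 39*g^2 + 40*g + 400) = (g + 2)*(g + 4)*(g^3 - 6*g^2 - 15*g + 100) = (g - 5)*(g + 2)*(g + 4)*(g^2 - g - 20) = (g - 5)*(g + 2)*(g + 4)^2*(g - 5)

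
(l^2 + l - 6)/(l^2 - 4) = (l + 3)/(l + 2)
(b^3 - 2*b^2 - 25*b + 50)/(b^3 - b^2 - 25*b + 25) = (b - 2)/(b - 1)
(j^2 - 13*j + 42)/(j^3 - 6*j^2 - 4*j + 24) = (j - 7)/(j^2 - 4)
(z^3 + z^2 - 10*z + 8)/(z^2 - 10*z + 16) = (z^2 + 3*z - 4)/(z - 8)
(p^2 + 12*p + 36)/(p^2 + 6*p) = (p + 6)/p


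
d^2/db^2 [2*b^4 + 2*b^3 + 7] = 12*b*(2*b + 1)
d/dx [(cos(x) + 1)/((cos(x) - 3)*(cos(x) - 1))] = (cos(x)^2 + 2*cos(x) - 7)*sin(x)/((cos(x) - 3)^2*(cos(x) - 1)^2)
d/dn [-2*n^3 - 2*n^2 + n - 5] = -6*n^2 - 4*n + 1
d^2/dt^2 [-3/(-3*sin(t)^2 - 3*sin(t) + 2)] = 9*(-12*sin(t)^4 - 9*sin(t)^3 + 7*sin(t)^2 + 16*sin(t) + 10)/(3*sin(t)^2 + 3*sin(t) - 2)^3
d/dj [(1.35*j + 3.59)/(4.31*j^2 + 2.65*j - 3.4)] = (5.8185*j^2 + 3.5775*j - (1.35*j + 3.59)*(8.62*j + 2.65) - 4.59)/(4.31*j^2 + 2.65*j - 3.4)^2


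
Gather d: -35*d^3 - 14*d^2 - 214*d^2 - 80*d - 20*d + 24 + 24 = -35*d^3 - 228*d^2 - 100*d + 48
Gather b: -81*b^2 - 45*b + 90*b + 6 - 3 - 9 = -81*b^2 + 45*b - 6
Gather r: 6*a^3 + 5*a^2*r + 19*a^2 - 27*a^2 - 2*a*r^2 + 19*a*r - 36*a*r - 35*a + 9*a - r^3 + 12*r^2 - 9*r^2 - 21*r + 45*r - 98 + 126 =6*a^3 - 8*a^2 - 26*a - r^3 + r^2*(3 - 2*a) + r*(5*a^2 - 17*a + 24) + 28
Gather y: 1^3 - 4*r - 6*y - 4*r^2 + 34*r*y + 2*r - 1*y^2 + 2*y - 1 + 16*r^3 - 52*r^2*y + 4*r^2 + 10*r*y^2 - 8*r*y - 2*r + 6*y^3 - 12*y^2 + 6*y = 16*r^3 - 4*r + 6*y^3 + y^2*(10*r - 13) + y*(-52*r^2 + 26*r + 2)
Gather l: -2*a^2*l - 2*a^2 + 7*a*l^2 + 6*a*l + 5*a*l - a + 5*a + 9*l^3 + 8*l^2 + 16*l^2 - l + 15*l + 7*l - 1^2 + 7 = -2*a^2 + 4*a + 9*l^3 + l^2*(7*a + 24) + l*(-2*a^2 + 11*a + 21) + 6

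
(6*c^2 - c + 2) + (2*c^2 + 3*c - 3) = 8*c^2 + 2*c - 1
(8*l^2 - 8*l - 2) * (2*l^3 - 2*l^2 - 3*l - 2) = 16*l^5 - 32*l^4 - 12*l^3 + 12*l^2 + 22*l + 4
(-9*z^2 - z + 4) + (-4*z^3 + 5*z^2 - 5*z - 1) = -4*z^3 - 4*z^2 - 6*z + 3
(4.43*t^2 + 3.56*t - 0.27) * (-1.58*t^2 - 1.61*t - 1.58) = -6.9994*t^4 - 12.7571*t^3 - 12.3044*t^2 - 5.1901*t + 0.4266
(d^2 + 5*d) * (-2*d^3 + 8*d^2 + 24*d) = -2*d^5 - 2*d^4 + 64*d^3 + 120*d^2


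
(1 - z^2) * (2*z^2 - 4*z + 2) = -2*z^4 + 4*z^3 - 4*z + 2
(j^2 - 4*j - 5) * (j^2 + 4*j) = j^4 - 21*j^2 - 20*j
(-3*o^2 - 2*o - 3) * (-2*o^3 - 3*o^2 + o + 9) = 6*o^5 + 13*o^4 + 9*o^3 - 20*o^2 - 21*o - 27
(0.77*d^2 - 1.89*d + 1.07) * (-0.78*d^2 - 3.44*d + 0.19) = -0.6006*d^4 - 1.1746*d^3 + 5.8133*d^2 - 4.0399*d + 0.2033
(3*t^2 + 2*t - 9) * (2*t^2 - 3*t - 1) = 6*t^4 - 5*t^3 - 27*t^2 + 25*t + 9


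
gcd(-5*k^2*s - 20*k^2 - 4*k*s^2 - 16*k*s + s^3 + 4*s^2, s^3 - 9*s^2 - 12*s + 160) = s + 4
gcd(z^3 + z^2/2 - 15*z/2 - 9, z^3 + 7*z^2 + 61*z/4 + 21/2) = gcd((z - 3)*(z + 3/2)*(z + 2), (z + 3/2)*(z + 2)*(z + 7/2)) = z^2 + 7*z/2 + 3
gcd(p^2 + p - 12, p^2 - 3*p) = p - 3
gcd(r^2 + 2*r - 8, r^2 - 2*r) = r - 2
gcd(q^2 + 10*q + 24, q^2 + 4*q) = q + 4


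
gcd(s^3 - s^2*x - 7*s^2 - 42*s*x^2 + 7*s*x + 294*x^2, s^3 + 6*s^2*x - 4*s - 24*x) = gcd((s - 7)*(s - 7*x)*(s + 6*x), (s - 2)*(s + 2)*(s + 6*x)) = s + 6*x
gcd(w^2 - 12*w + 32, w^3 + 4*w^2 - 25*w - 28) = w - 4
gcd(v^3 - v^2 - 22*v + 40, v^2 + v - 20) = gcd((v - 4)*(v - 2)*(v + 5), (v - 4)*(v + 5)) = v^2 + v - 20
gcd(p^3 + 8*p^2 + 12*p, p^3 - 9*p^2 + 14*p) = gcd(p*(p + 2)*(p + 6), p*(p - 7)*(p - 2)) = p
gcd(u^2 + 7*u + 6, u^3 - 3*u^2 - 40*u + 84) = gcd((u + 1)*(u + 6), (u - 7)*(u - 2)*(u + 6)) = u + 6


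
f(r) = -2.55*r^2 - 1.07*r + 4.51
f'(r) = -5.1*r - 1.07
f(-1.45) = 0.70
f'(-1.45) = 6.32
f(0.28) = 4.01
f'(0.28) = -2.50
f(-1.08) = 2.69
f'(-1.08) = 4.44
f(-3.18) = -17.87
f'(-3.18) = 15.15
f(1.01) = 0.83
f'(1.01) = -6.22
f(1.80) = -5.68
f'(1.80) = -10.25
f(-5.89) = -77.65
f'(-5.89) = 28.97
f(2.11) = -9.10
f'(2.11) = -11.83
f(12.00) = -375.53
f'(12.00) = -62.27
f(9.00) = -211.67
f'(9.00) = -46.97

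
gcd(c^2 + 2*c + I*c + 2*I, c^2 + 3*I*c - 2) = c + I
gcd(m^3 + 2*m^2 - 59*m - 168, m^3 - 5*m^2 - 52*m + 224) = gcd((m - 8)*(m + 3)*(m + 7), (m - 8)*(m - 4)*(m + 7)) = m^2 - m - 56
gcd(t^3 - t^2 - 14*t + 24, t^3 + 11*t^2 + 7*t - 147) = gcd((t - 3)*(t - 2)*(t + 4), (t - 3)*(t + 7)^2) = t - 3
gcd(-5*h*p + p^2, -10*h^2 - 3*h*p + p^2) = -5*h + p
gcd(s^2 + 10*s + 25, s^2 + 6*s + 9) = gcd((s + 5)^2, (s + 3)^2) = 1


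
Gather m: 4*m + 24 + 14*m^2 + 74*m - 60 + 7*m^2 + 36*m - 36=21*m^2 + 114*m - 72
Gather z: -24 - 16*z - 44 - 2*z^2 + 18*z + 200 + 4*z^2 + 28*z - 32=2*z^2 + 30*z + 100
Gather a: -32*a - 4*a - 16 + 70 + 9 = 63 - 36*a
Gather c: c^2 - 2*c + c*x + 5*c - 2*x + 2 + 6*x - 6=c^2 + c*(x + 3) + 4*x - 4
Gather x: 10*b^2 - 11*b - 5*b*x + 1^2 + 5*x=10*b^2 - 11*b + x*(5 - 5*b) + 1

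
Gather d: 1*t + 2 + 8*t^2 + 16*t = 8*t^2 + 17*t + 2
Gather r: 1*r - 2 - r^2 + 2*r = -r^2 + 3*r - 2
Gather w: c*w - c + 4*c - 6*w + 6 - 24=3*c + w*(c - 6) - 18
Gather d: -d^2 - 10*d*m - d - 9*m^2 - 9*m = -d^2 + d*(-10*m - 1) - 9*m^2 - 9*m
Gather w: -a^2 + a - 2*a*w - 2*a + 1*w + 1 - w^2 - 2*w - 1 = -a^2 - a - w^2 + w*(-2*a - 1)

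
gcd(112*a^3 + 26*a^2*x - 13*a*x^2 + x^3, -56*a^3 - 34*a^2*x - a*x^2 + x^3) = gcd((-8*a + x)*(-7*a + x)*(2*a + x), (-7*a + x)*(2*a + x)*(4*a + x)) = -14*a^2 - 5*a*x + x^2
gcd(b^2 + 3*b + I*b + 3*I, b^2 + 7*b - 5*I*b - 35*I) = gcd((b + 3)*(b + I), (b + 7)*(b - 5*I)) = 1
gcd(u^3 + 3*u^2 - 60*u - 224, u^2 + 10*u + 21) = u + 7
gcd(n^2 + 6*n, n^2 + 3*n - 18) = n + 6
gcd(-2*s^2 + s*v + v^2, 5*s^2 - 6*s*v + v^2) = s - v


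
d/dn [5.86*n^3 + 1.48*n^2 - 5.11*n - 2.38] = 17.58*n^2 + 2.96*n - 5.11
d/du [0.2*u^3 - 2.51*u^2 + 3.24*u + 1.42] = 0.6*u^2 - 5.02*u + 3.24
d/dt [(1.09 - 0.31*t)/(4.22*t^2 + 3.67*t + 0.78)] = (1.3082*t^2 - 9.1996*t - 4.2421)/(17.8084*t^4 + 30.9748*t^3 + 20.0521*t^2 + 5.7252*t + 0.6084)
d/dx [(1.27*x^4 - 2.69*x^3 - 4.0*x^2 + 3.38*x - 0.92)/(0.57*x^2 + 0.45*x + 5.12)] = (1.4478*x^5 + 0.1812*x^4 + 23.5886*x^3 - 45.045*x^2 - 39.9112*x + 17.7196)/(0.3249*x^4 + 0.513*x^3 + 6.0393*x^2 + 4.608*x + 26.2144)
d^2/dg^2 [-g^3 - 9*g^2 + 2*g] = -6*g - 18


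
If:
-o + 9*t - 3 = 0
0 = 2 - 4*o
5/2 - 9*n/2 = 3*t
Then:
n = 8/27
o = 1/2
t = 7/18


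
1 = 1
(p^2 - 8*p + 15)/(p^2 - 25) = (p - 3)/(p + 5)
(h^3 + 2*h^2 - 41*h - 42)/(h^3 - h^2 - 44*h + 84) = (h + 1)/(h - 2)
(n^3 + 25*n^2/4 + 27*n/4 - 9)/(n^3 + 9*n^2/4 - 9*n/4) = (n + 4)/n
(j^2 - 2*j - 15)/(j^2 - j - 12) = (j - 5)/(j - 4)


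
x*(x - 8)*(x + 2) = x^3 - 6*x^2 - 16*x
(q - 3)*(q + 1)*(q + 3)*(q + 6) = q^4 + 7*q^3 - 3*q^2 - 63*q - 54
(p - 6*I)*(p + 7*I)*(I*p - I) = I*p^3 - p^2 - I*p^2 + p + 42*I*p - 42*I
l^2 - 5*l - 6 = (l - 6)*(l + 1)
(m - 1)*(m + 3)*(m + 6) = m^3 + 8*m^2 + 9*m - 18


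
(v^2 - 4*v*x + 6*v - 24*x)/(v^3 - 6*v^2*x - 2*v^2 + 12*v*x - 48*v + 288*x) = (-v + 4*x)/(-v^2 + 6*v*x + 8*v - 48*x)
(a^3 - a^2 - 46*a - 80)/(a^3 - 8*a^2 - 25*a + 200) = (a + 2)/(a - 5)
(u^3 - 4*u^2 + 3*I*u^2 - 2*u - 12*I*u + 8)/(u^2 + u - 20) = (u^2 + 3*I*u - 2)/(u + 5)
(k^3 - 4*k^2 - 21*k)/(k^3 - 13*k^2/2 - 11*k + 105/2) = 2*k/(2*k - 5)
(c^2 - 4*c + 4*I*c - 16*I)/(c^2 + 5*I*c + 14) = (c^2 + 4*c*(-1 + I) - 16*I)/(c^2 + 5*I*c + 14)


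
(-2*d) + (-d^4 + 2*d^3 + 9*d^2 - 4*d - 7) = -d^4 + 2*d^3 + 9*d^2 - 6*d - 7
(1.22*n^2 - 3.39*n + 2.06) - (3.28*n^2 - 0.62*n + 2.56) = -2.06*n^2 - 2.77*n - 0.5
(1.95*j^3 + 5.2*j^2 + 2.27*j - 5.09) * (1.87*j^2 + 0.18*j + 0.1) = 3.6465*j^5 + 10.075*j^4 + 5.3759*j^3 - 8.5897*j^2 - 0.6892*j - 0.509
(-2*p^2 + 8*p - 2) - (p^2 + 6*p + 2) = -3*p^2 + 2*p - 4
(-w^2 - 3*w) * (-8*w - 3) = 8*w^3 + 27*w^2 + 9*w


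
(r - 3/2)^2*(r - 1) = r^3 - 4*r^2 + 21*r/4 - 9/4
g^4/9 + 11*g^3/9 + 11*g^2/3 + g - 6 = (g/3 + 1)^2*(g - 1)*(g + 6)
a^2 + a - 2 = (a - 1)*(a + 2)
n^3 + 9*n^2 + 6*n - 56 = (n - 2)*(n + 4)*(n + 7)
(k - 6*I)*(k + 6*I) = k^2 + 36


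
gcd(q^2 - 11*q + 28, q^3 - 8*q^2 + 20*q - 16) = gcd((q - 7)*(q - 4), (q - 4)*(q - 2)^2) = q - 4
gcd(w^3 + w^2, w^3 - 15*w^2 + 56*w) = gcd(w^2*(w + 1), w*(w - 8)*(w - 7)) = w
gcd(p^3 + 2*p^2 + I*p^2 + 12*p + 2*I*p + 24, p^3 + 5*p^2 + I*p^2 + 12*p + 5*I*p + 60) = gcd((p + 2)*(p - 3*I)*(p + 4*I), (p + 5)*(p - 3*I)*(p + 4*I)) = p^2 + I*p + 12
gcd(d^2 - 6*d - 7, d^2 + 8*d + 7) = d + 1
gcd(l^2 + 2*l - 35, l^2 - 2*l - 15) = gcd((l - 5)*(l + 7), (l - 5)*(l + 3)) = l - 5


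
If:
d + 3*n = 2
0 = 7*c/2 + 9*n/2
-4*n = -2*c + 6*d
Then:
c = -27/20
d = -23/20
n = 21/20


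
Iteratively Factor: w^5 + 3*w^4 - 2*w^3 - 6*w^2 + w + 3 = (w - 1)*(w^4 + 4*w^3 + 2*w^2 - 4*w - 3) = (w - 1)^2*(w^3 + 5*w^2 + 7*w + 3) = (w - 1)^2*(w + 3)*(w^2 + 2*w + 1) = (w - 1)^2*(w + 1)*(w + 3)*(w + 1)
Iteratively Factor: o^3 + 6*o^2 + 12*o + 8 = (o + 2)*(o^2 + 4*o + 4) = (o + 2)^2*(o + 2)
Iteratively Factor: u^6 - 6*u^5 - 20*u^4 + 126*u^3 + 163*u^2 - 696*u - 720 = (u - 4)*(u^5 - 2*u^4 - 28*u^3 + 14*u^2 + 219*u + 180) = (u - 4)*(u + 3)*(u^4 - 5*u^3 - 13*u^2 + 53*u + 60) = (u - 4)^2*(u + 3)*(u^3 - u^2 - 17*u - 15) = (u - 4)^2*(u + 1)*(u + 3)*(u^2 - 2*u - 15) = (u - 4)^2*(u + 1)*(u + 3)^2*(u - 5)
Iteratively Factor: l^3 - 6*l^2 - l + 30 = (l - 3)*(l^2 - 3*l - 10) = (l - 5)*(l - 3)*(l + 2)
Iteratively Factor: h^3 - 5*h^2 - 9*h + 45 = (h - 5)*(h^2 - 9) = (h - 5)*(h - 3)*(h + 3)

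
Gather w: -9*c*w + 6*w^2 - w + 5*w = 6*w^2 + w*(4 - 9*c)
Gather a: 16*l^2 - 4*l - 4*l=16*l^2 - 8*l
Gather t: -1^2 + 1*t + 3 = t + 2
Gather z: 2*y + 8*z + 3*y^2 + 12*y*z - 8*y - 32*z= 3*y^2 - 6*y + z*(12*y - 24)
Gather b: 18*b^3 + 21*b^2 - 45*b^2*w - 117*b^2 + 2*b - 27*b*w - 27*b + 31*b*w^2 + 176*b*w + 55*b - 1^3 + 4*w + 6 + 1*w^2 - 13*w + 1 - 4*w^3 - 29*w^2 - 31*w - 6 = 18*b^3 + b^2*(-45*w - 96) + b*(31*w^2 + 149*w + 30) - 4*w^3 - 28*w^2 - 40*w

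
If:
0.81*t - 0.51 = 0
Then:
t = 0.63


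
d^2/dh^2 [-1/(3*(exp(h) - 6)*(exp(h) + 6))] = 4*(-exp(2*h) - 36)*exp(2*h)/(3*(exp(6*h) - 108*exp(4*h) + 3888*exp(2*h) - 46656))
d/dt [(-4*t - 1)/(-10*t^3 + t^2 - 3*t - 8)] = (40*t^3 - 4*t^2 + 12*t - (4*t + 1)*(30*t^2 - 2*t + 3) + 32)/(10*t^3 - t^2 + 3*t + 8)^2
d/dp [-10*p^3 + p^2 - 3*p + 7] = -30*p^2 + 2*p - 3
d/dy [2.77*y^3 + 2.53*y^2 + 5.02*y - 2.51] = 8.31*y^2 + 5.06*y + 5.02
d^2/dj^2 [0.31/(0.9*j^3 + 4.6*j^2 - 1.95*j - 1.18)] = (-(1.674*j + 2.852)*(0.9*j^3 + 4.6*j^2 - 1.95*j - 1.18) + 0.31*(2.7*j^2 + 9.2*j - 1.95)*(5.4*j^2 + 18.4*j - 3.9))/(0.9*j^3 + 4.6*j^2 - 1.95*j - 1.18)^3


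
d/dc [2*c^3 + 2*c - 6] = 6*c^2 + 2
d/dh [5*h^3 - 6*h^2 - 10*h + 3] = 15*h^2 - 12*h - 10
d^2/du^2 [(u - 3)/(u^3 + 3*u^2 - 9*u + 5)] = 6*(u^3 - u^2 - 21*u - 51)/(u^7 + 11*u^6 + 21*u^5 - 89*u^4 - 109*u^3 + 465*u^2 - 425*u + 125)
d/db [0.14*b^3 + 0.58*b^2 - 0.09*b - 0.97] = 0.42*b^2 + 1.16*b - 0.09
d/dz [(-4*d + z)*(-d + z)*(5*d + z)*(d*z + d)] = d*(20*d^3 - 42*d^2*z - 21*d^2 + 4*z^3 + 3*z^2)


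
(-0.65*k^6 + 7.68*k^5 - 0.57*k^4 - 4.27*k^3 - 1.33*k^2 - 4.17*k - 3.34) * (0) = 0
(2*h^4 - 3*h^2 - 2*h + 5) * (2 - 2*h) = -4*h^5 + 4*h^4 + 6*h^3 - 2*h^2 - 14*h + 10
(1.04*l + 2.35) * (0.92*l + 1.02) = 0.9568*l^2 + 3.2228*l + 2.397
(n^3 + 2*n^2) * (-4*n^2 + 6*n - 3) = -4*n^5 - 2*n^4 + 9*n^3 - 6*n^2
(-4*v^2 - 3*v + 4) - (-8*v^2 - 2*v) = 4*v^2 - v + 4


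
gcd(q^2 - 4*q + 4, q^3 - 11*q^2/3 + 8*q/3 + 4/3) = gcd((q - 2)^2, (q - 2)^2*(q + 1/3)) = q^2 - 4*q + 4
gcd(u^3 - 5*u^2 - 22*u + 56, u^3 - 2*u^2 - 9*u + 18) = u - 2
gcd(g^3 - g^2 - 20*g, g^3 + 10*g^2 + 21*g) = g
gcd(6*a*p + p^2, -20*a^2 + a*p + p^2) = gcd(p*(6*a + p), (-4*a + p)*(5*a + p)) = 1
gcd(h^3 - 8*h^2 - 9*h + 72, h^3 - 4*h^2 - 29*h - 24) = h^2 - 5*h - 24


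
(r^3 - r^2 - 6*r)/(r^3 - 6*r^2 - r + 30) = r/(r - 5)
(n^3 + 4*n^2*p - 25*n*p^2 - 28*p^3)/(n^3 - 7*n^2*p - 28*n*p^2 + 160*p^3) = (-n^2 - 8*n*p - 7*p^2)/(-n^2 + 3*n*p + 40*p^2)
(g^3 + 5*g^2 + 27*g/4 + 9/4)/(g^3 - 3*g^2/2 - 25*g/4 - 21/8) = 2*(g + 3)/(2*g - 7)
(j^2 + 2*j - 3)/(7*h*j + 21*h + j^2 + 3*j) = (j - 1)/(7*h + j)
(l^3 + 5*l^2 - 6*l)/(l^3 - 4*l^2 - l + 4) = l*(l + 6)/(l^2 - 3*l - 4)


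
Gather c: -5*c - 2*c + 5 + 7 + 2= 14 - 7*c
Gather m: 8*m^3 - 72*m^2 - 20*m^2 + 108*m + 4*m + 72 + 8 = 8*m^3 - 92*m^2 + 112*m + 80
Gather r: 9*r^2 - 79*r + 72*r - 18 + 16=9*r^2 - 7*r - 2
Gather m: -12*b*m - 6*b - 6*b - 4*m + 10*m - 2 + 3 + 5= -12*b + m*(6 - 12*b) + 6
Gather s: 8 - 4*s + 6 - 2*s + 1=15 - 6*s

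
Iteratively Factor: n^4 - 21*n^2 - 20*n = (n)*(n^3 - 21*n - 20) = n*(n - 5)*(n^2 + 5*n + 4) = n*(n - 5)*(n + 4)*(n + 1)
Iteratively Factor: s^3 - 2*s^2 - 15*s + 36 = (s - 3)*(s^2 + s - 12) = (s - 3)*(s + 4)*(s - 3)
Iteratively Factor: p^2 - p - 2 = (p + 1)*(p - 2)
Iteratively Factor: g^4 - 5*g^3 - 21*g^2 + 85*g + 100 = (g + 4)*(g^3 - 9*g^2 + 15*g + 25) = (g - 5)*(g + 4)*(g^2 - 4*g - 5) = (g - 5)*(g + 1)*(g + 4)*(g - 5)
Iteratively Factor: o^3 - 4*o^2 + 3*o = (o - 1)*(o^2 - 3*o) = o*(o - 1)*(o - 3)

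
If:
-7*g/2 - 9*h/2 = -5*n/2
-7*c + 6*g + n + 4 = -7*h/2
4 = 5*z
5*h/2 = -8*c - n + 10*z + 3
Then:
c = 509/227 - 244*n/227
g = 810/227 - 725*n/227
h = 690*n/227 - 630/227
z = 4/5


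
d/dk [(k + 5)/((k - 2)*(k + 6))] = (-k^2 - 10*k - 32)/(k^4 + 8*k^3 - 8*k^2 - 96*k + 144)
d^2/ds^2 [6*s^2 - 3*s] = 12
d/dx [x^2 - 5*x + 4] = 2*x - 5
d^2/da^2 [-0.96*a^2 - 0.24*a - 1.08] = -1.92000000000000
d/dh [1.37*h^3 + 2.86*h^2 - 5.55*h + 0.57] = 4.11*h^2 + 5.72*h - 5.55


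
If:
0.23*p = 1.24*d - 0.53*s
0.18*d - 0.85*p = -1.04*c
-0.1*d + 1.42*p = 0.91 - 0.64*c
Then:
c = 0.37528508871961 - 0.0368245026423652*s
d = 0.436195515472987*s + 0.0886511882497833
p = 0.0473149529847974*s + 0.477945536651006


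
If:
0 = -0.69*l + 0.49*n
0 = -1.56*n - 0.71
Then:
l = -0.32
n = -0.46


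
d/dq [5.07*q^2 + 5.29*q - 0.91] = 10.14*q + 5.29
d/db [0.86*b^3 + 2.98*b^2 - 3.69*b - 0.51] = 2.58*b^2 + 5.96*b - 3.69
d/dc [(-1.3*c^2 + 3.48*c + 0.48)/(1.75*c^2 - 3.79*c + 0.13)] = (-1.163*c^2 - 2.018*c + 2.2716)/(3.0625*c^4 - 13.265*c^3 + 14.8191*c^2 - 0.9854*c + 0.0169)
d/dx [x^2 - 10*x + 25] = 2*x - 10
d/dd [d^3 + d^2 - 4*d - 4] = 3*d^2 + 2*d - 4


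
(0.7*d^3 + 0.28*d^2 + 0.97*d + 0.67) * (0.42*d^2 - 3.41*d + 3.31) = 0.294*d^5 - 2.2694*d^4 + 1.7696*d^3 - 2.0995*d^2 + 0.926*d + 2.2177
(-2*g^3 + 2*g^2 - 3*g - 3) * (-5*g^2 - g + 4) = 10*g^5 - 8*g^4 + 5*g^3 + 26*g^2 - 9*g - 12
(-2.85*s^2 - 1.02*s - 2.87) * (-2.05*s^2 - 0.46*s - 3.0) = 5.8425*s^4 + 3.402*s^3 + 14.9027*s^2 + 4.3802*s + 8.61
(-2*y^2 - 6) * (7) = -14*y^2 - 42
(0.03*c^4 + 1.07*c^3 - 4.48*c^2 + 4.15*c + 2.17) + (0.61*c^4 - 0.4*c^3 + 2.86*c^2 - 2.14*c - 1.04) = 0.64*c^4 + 0.67*c^3 - 1.62*c^2 + 2.01*c + 1.13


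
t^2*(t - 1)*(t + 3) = t^4 + 2*t^3 - 3*t^2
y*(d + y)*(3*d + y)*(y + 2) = 3*d^2*y^2 + 6*d^2*y + 4*d*y^3 + 8*d*y^2 + y^4 + 2*y^3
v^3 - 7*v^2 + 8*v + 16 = (v - 4)^2*(v + 1)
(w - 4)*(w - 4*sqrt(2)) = w^2 - 4*sqrt(2)*w - 4*w + 16*sqrt(2)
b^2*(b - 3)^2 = b^4 - 6*b^3 + 9*b^2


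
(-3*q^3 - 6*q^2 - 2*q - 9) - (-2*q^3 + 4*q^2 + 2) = -q^3 - 10*q^2 - 2*q - 11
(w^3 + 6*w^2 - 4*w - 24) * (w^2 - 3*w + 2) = w^5 + 3*w^4 - 20*w^3 + 64*w - 48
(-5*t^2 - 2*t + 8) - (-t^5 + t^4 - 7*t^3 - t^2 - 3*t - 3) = t^5 - t^4 + 7*t^3 - 4*t^2 + t + 11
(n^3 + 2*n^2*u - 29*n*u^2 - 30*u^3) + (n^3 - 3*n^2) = 2*n^3 + 2*n^2*u - 3*n^2 - 29*n*u^2 - 30*u^3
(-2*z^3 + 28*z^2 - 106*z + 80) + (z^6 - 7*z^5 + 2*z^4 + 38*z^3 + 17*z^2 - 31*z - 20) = z^6 - 7*z^5 + 2*z^4 + 36*z^3 + 45*z^2 - 137*z + 60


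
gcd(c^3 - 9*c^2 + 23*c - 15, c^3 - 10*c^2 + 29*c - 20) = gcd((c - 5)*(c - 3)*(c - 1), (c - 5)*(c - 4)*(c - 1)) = c^2 - 6*c + 5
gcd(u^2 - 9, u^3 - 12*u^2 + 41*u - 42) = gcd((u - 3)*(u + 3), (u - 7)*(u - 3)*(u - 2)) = u - 3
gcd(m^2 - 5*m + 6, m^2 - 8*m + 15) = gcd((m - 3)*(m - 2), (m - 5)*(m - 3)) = m - 3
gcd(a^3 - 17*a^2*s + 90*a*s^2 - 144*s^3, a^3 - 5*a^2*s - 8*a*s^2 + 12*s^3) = -a + 6*s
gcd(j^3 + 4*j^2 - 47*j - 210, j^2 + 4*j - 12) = j + 6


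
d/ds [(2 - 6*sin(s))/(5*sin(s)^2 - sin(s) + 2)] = 2*(15*sin(s)^2 - 10*sin(s) - 5)*cos(s)/(5*sin(s)^2 - sin(s) + 2)^2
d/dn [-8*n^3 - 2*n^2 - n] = -24*n^2 - 4*n - 1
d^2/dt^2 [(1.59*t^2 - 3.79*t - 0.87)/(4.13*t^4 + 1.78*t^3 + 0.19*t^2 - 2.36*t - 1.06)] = (162.722826*t^8 - 705.615456*t^7 - 734.99879*t^6 - 95.7960900000002*t^5 - 67.5669180000001*t^4 - 291.315742*t^3 - 107.854806*t^2 - 12.088284*t + 12.493636)/(70.444997*t^12 + 91.083846*t^11 + 48.978909*t^10 - 106.742504*t^9 - 156.083499*t^8 - 80.105754*t^7 + 49.159087*t^6 + 89.324772*t^5 + 43.698366*t^4 - 4.292408*t^3 - 17.070876*t^2 - 7.955088*t - 1.191016)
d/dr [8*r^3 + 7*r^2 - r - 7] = 24*r^2 + 14*r - 1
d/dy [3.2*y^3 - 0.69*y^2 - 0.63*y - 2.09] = 9.6*y^2 - 1.38*y - 0.63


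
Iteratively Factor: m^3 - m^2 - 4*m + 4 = (m + 2)*(m^2 - 3*m + 2) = (m - 2)*(m + 2)*(m - 1)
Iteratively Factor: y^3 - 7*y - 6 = (y + 1)*(y^2 - y - 6) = (y - 3)*(y + 1)*(y + 2)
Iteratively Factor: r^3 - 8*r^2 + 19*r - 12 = (r - 4)*(r^2 - 4*r + 3) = (r - 4)*(r - 1)*(r - 3)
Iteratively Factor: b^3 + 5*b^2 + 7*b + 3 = (b + 1)*(b^2 + 4*b + 3) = (b + 1)^2*(b + 3)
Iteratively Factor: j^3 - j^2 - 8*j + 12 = (j + 3)*(j^2 - 4*j + 4) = (j - 2)*(j + 3)*(j - 2)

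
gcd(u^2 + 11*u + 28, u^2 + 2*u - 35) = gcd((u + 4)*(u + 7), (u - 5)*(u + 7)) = u + 7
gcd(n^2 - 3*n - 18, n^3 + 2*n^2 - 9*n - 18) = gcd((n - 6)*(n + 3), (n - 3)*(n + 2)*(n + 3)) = n + 3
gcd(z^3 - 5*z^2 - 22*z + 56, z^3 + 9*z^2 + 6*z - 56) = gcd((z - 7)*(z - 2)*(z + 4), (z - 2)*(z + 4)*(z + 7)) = z^2 + 2*z - 8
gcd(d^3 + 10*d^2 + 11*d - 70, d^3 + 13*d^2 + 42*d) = d + 7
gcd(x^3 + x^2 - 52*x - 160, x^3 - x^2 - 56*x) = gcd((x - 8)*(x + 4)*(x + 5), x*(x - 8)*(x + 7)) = x - 8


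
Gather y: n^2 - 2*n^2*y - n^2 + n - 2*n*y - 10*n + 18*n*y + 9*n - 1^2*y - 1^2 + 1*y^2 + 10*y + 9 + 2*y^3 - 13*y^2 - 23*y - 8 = 2*y^3 - 12*y^2 + y*(-2*n^2 + 16*n - 14)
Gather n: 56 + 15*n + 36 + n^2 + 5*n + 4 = n^2 + 20*n + 96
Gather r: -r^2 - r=-r^2 - r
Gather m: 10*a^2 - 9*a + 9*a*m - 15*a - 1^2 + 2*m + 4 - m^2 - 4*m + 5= 10*a^2 - 24*a - m^2 + m*(9*a - 2) + 8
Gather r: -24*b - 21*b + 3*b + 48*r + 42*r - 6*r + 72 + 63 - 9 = -42*b + 84*r + 126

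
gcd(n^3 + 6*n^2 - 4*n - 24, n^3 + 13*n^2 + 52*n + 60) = n^2 + 8*n + 12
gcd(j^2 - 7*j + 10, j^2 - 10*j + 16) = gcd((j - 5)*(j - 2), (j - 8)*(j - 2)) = j - 2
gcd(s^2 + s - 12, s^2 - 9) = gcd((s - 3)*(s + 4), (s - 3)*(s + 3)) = s - 3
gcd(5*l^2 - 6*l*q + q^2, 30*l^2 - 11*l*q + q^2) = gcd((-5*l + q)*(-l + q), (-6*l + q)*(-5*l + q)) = -5*l + q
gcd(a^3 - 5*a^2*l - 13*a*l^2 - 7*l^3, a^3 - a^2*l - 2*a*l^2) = a + l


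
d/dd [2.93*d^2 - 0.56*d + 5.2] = 5.86*d - 0.56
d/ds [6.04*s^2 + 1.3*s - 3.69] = 12.08*s + 1.3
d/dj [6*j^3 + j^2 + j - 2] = 18*j^2 + 2*j + 1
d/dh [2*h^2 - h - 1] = 4*h - 1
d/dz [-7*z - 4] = -7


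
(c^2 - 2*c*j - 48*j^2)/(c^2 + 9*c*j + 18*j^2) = (c - 8*j)/(c + 3*j)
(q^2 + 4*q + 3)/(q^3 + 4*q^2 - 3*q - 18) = (q + 1)/(q^2 + q - 6)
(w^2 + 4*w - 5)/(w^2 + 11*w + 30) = (w - 1)/(w + 6)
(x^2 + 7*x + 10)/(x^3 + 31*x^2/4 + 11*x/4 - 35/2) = 4*(x + 5)/(4*x^2 + 23*x - 35)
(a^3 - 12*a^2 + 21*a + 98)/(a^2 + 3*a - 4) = (a^3 - 12*a^2 + 21*a + 98)/(a^2 + 3*a - 4)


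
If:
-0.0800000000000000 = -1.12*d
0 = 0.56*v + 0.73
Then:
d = 0.07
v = -1.30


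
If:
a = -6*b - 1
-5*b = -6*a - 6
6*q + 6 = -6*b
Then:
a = -1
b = 0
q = -1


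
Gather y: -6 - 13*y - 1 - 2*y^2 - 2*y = -2*y^2 - 15*y - 7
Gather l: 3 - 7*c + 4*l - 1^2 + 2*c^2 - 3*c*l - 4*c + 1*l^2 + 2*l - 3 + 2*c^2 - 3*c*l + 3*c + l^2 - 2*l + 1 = 4*c^2 - 8*c + 2*l^2 + l*(4 - 6*c)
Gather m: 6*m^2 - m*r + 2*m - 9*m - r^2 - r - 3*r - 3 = 6*m^2 + m*(-r - 7) - r^2 - 4*r - 3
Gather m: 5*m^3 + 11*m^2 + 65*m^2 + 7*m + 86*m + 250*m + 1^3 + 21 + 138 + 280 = 5*m^3 + 76*m^2 + 343*m + 440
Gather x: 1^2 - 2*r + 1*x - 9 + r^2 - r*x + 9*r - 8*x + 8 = r^2 + 7*r + x*(-r - 7)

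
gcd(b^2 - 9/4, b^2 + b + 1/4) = 1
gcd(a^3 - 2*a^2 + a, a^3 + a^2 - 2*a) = a^2 - a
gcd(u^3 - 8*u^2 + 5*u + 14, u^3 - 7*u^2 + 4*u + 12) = u^2 - u - 2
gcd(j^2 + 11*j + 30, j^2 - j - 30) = j + 5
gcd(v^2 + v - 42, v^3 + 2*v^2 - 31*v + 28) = v + 7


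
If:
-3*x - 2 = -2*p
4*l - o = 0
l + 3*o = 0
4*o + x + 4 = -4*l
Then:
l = 0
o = 0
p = -5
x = -4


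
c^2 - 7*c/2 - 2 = (c - 4)*(c + 1/2)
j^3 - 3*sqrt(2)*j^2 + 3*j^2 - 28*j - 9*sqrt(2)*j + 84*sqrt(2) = (j - 4)*(j + 7)*(j - 3*sqrt(2))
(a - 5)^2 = a^2 - 10*a + 25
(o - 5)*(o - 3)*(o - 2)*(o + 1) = o^4 - 9*o^3 + 21*o^2 + o - 30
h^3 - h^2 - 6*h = h*(h - 3)*(h + 2)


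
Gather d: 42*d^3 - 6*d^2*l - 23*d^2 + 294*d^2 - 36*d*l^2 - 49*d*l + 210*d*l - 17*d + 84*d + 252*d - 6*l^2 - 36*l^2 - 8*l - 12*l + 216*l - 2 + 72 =42*d^3 + d^2*(271 - 6*l) + d*(-36*l^2 + 161*l + 319) - 42*l^2 + 196*l + 70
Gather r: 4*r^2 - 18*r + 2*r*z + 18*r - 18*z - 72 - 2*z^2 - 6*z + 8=4*r^2 + 2*r*z - 2*z^2 - 24*z - 64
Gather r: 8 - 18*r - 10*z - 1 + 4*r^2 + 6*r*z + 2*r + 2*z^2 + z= 4*r^2 + r*(6*z - 16) + 2*z^2 - 9*z + 7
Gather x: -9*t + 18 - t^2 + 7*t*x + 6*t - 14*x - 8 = -t^2 - 3*t + x*(7*t - 14) + 10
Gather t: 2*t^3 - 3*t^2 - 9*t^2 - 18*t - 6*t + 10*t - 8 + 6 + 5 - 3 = 2*t^3 - 12*t^2 - 14*t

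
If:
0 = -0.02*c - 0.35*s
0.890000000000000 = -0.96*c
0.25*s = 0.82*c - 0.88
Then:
No Solution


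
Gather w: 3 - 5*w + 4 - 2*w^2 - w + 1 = -2*w^2 - 6*w + 8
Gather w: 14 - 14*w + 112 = 126 - 14*w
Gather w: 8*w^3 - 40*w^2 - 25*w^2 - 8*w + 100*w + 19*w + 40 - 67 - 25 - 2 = 8*w^3 - 65*w^2 + 111*w - 54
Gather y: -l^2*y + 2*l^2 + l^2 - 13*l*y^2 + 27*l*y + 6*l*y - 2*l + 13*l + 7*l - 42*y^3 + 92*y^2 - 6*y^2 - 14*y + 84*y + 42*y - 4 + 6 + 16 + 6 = 3*l^2 + 18*l - 42*y^3 + y^2*(86 - 13*l) + y*(-l^2 + 33*l + 112) + 24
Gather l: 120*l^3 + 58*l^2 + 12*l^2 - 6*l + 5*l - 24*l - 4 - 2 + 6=120*l^3 + 70*l^2 - 25*l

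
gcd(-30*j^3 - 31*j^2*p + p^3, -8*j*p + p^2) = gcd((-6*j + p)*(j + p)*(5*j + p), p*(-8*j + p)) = 1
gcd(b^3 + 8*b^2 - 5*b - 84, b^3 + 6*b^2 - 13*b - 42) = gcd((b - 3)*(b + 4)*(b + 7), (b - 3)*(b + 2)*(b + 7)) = b^2 + 4*b - 21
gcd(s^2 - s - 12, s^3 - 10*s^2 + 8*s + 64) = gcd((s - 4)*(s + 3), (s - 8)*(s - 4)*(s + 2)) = s - 4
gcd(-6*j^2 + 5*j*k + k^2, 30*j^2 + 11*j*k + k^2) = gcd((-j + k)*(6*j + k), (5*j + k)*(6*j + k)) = 6*j + k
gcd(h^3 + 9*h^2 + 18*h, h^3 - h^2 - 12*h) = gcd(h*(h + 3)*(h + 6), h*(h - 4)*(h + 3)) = h^2 + 3*h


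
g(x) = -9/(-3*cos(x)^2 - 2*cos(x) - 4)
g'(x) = -9*(-6*sin(x)*cos(x) - 2*sin(x))/(-3*cos(x)^2 - 2*cos(x) - 4)^2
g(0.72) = 1.25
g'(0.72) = 0.75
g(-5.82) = 1.10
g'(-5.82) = 0.44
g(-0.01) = 1.00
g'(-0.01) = -0.01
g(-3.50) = 1.89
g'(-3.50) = -0.50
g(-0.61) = 1.18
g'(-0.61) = -0.61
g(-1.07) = 1.59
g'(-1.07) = -1.21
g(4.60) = 2.36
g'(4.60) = -0.82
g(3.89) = 2.17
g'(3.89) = 0.85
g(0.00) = 1.00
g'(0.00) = 0.00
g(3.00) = 1.81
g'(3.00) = -0.20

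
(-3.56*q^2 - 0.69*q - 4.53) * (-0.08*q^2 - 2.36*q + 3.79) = 0.2848*q^4 + 8.4568*q^3 - 11.5016*q^2 + 8.0757*q - 17.1687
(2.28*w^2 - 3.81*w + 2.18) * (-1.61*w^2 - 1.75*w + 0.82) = -3.6708*w^4 + 2.1441*w^3 + 5.0273*w^2 - 6.9392*w + 1.7876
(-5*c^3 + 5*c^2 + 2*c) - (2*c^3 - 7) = -7*c^3 + 5*c^2 + 2*c + 7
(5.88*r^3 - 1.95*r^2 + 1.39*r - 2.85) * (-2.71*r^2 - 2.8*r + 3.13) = -15.9348*r^5 - 11.1795*r^4 + 20.0975*r^3 - 2.272*r^2 + 12.3307*r - 8.9205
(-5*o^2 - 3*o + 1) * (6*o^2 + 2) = -30*o^4 - 18*o^3 - 4*o^2 - 6*o + 2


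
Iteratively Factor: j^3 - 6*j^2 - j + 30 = (j - 5)*(j^2 - j - 6) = (j - 5)*(j - 3)*(j + 2)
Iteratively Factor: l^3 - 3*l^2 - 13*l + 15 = (l - 1)*(l^2 - 2*l - 15) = (l - 1)*(l + 3)*(l - 5)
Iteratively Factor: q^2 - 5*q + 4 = (q - 1)*(q - 4)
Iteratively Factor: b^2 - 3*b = (b - 3)*(b)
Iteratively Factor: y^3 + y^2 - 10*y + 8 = (y + 4)*(y^2 - 3*y + 2) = (y - 2)*(y + 4)*(y - 1)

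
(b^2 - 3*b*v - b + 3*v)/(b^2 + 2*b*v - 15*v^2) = (b - 1)/(b + 5*v)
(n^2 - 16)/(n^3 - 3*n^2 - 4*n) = (n + 4)/(n*(n + 1))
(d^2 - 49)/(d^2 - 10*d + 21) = (d + 7)/(d - 3)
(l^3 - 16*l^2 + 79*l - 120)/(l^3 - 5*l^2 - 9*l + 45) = (l - 8)/(l + 3)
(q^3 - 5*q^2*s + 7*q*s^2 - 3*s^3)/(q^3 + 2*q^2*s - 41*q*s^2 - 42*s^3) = (q^3 - 5*q^2*s + 7*q*s^2 - 3*s^3)/(q^3 + 2*q^2*s - 41*q*s^2 - 42*s^3)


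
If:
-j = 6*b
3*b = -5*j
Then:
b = 0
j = 0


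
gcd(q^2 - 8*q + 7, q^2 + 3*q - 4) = q - 1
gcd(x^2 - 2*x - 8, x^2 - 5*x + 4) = x - 4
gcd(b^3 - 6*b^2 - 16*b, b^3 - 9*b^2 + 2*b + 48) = b^2 - 6*b - 16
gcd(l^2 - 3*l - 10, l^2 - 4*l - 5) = l - 5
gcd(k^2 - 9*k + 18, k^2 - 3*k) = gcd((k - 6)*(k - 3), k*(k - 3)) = k - 3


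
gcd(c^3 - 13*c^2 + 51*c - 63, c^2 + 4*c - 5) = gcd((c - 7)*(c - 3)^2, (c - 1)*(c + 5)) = 1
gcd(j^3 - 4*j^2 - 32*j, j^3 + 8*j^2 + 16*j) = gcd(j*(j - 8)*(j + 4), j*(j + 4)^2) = j^2 + 4*j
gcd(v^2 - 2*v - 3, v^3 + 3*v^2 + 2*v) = v + 1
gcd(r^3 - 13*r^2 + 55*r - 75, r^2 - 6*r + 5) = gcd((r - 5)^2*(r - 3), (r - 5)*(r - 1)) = r - 5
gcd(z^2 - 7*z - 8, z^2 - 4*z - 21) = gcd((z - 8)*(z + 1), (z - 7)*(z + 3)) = 1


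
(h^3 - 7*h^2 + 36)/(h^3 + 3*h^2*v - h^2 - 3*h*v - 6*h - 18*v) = (h - 6)/(h + 3*v)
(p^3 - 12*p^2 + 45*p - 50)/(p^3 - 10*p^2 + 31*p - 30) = (p - 5)/(p - 3)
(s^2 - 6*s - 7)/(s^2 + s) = (s - 7)/s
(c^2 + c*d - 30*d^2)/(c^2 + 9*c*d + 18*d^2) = (c - 5*d)/(c + 3*d)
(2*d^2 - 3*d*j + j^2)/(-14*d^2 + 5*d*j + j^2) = (-d + j)/(7*d + j)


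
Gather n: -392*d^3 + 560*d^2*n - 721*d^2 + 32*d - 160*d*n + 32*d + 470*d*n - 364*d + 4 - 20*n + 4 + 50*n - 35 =-392*d^3 - 721*d^2 - 300*d + n*(560*d^2 + 310*d + 30) - 27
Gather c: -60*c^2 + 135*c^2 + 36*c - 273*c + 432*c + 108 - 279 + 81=75*c^2 + 195*c - 90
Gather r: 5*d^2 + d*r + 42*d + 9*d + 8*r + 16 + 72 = 5*d^2 + 51*d + r*(d + 8) + 88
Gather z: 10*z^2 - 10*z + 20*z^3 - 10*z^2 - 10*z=20*z^3 - 20*z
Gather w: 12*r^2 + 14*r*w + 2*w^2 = 12*r^2 + 14*r*w + 2*w^2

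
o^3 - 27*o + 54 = (o - 3)^2*(o + 6)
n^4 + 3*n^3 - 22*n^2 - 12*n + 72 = (n - 3)*(n - 2)*(n + 2)*(n + 6)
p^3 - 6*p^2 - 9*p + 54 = (p - 6)*(p - 3)*(p + 3)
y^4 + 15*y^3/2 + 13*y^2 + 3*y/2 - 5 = (y - 1/2)*(y + 1)*(y + 2)*(y + 5)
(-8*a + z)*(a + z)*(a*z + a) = -8*a^3*z - 8*a^3 - 7*a^2*z^2 - 7*a^2*z + a*z^3 + a*z^2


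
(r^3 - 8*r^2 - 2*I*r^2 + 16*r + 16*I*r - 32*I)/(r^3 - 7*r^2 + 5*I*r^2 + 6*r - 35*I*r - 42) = (r^3 - 2*r^2*(4 + I) + 16*r*(1 + I) - 32*I)/(r^3 + r^2*(-7 + 5*I) + r*(6 - 35*I) - 42)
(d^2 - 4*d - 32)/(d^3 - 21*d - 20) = (d - 8)/(d^2 - 4*d - 5)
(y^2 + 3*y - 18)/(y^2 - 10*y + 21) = (y + 6)/(y - 7)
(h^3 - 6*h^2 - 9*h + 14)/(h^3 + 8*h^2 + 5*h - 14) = (h - 7)/(h + 7)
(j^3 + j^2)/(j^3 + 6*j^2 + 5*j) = j/(j + 5)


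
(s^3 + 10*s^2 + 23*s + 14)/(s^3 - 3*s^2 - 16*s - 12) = (s + 7)/(s - 6)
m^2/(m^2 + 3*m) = m/(m + 3)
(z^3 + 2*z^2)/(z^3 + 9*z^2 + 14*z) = z/(z + 7)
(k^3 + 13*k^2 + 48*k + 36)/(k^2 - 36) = (k^2 + 7*k + 6)/(k - 6)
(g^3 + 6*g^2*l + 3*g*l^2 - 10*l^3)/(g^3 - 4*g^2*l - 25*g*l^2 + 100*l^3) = (g^2 + g*l - 2*l^2)/(g^2 - 9*g*l + 20*l^2)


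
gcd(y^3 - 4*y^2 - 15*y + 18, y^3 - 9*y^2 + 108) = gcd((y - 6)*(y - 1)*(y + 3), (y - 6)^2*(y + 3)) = y^2 - 3*y - 18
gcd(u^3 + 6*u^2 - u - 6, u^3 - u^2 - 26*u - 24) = u + 1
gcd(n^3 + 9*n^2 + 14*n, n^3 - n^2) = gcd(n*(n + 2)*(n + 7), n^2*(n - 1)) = n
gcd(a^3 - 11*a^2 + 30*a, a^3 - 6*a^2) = a^2 - 6*a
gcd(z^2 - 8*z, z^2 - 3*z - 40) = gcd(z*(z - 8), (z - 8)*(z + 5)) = z - 8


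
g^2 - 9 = (g - 3)*(g + 3)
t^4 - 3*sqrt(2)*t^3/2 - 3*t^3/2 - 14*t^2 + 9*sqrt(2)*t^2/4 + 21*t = t*(t - 3/2)*(t - 7*sqrt(2)/2)*(t + 2*sqrt(2))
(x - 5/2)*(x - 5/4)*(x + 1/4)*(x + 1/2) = x^4 - 3*x^3 + 7*x^2/16 + 15*x/8 + 25/64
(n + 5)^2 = n^2 + 10*n + 25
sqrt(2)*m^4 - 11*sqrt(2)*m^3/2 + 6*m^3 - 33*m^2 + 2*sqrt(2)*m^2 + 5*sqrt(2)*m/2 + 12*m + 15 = (m - 5)*(m - 1)*(m + 3*sqrt(2))*(sqrt(2)*m + sqrt(2)/2)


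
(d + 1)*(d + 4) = d^2 + 5*d + 4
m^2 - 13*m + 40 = (m - 8)*(m - 5)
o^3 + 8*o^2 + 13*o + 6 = (o + 1)^2*(o + 6)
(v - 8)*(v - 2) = v^2 - 10*v + 16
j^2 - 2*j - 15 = (j - 5)*(j + 3)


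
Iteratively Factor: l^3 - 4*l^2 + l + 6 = (l - 2)*(l^2 - 2*l - 3) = (l - 3)*(l - 2)*(l + 1)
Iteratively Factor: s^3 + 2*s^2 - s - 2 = (s + 2)*(s^2 - 1) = (s + 1)*(s + 2)*(s - 1)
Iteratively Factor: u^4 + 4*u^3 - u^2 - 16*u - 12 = (u + 3)*(u^3 + u^2 - 4*u - 4) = (u + 1)*(u + 3)*(u^2 - 4) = (u - 2)*(u + 1)*(u + 3)*(u + 2)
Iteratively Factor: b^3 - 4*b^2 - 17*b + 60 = (b - 5)*(b^2 + b - 12) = (b - 5)*(b + 4)*(b - 3)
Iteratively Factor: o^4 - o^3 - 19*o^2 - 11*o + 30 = (o - 5)*(o^3 + 4*o^2 + o - 6) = (o - 5)*(o + 2)*(o^2 + 2*o - 3) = (o - 5)*(o - 1)*(o + 2)*(o + 3)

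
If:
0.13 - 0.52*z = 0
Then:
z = 0.25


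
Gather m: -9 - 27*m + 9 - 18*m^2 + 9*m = -18*m^2 - 18*m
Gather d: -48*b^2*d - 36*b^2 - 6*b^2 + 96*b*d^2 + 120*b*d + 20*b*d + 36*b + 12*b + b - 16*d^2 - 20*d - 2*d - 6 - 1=-42*b^2 + 49*b + d^2*(96*b - 16) + d*(-48*b^2 + 140*b - 22) - 7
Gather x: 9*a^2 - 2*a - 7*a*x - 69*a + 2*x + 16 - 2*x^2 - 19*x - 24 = 9*a^2 - 71*a - 2*x^2 + x*(-7*a - 17) - 8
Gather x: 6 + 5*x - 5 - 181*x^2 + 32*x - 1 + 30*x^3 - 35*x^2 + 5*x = 30*x^3 - 216*x^2 + 42*x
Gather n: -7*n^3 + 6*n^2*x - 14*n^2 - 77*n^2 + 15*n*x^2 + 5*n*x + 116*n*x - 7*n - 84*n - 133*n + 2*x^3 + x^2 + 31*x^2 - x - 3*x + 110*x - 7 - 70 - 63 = -7*n^3 + n^2*(6*x - 91) + n*(15*x^2 + 121*x - 224) + 2*x^3 + 32*x^2 + 106*x - 140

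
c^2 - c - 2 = (c - 2)*(c + 1)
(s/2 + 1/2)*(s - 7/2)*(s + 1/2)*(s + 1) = s^4/2 - s^3/2 - 27*s^2/8 - 13*s/4 - 7/8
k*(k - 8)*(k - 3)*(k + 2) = k^4 - 9*k^3 + 2*k^2 + 48*k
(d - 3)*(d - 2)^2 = d^3 - 7*d^2 + 16*d - 12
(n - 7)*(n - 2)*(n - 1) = n^3 - 10*n^2 + 23*n - 14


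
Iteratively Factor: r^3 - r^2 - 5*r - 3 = (r + 1)*(r^2 - 2*r - 3) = (r - 3)*(r + 1)*(r + 1)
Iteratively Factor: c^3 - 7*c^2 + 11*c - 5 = (c - 1)*(c^2 - 6*c + 5) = (c - 1)^2*(c - 5)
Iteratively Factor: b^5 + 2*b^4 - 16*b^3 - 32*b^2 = (b - 4)*(b^4 + 6*b^3 + 8*b^2) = b*(b - 4)*(b^3 + 6*b^2 + 8*b) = b*(b - 4)*(b + 2)*(b^2 + 4*b) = b^2*(b - 4)*(b + 2)*(b + 4)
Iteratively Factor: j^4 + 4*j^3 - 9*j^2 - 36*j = (j)*(j^3 + 4*j^2 - 9*j - 36) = j*(j - 3)*(j^2 + 7*j + 12) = j*(j - 3)*(j + 4)*(j + 3)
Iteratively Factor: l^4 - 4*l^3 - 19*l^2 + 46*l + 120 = (l + 2)*(l^3 - 6*l^2 - 7*l + 60) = (l + 2)*(l + 3)*(l^2 - 9*l + 20) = (l - 4)*(l + 2)*(l + 3)*(l - 5)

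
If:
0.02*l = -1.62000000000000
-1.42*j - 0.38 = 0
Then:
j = -0.27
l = -81.00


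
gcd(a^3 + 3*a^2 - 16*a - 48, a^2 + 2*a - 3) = a + 3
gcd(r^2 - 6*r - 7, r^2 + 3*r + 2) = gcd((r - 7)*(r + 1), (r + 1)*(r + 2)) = r + 1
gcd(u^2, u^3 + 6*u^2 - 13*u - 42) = 1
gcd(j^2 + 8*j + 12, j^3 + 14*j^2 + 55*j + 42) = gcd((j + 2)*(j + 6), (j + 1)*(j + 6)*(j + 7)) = j + 6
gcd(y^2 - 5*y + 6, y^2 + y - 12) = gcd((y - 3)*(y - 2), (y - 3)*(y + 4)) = y - 3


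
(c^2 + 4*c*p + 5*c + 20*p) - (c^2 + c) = 4*c*p + 4*c + 20*p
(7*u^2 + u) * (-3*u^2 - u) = -21*u^4 - 10*u^3 - u^2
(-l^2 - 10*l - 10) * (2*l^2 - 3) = -2*l^4 - 20*l^3 - 17*l^2 + 30*l + 30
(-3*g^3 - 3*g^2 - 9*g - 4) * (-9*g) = 27*g^4 + 27*g^3 + 81*g^2 + 36*g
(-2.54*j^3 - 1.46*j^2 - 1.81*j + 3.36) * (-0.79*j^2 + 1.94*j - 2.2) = 2.0066*j^5 - 3.7742*j^4 + 4.1855*j^3 - 2.9538*j^2 + 10.5004*j - 7.392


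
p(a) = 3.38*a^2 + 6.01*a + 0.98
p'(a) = 6.76*a + 6.01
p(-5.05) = 56.83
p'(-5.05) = -28.13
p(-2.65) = 8.79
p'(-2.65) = -11.90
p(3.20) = 54.82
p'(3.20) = 27.64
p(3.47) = 62.53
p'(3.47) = 29.47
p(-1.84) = 1.36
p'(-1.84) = -6.43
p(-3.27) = 17.47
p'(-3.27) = -16.10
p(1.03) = 10.76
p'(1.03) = 12.97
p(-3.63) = 23.70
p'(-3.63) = -18.53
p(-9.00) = 220.67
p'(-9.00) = -54.83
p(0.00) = 0.98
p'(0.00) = 6.01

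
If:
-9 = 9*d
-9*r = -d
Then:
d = -1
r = -1/9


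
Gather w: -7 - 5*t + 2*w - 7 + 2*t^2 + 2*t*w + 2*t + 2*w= 2*t^2 - 3*t + w*(2*t + 4) - 14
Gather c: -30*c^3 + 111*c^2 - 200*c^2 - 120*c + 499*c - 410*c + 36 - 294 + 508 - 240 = -30*c^3 - 89*c^2 - 31*c + 10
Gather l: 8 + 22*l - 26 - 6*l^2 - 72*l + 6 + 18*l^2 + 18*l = 12*l^2 - 32*l - 12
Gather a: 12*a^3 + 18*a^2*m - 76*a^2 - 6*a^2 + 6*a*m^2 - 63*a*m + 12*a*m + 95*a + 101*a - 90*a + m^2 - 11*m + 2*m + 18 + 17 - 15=12*a^3 + a^2*(18*m - 82) + a*(6*m^2 - 51*m + 106) + m^2 - 9*m + 20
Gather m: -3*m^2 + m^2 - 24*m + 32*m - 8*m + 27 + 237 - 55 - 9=200 - 2*m^2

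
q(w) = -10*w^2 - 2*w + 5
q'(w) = -20*w - 2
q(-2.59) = -56.90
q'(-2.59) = 49.80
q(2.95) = -87.92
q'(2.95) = -61.00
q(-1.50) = -14.50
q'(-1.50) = 28.00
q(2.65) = -70.52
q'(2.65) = -55.00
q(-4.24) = -166.30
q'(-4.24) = 82.80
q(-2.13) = -36.11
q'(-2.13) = 40.60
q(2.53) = -64.07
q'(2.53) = -52.60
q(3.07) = -95.39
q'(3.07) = -63.40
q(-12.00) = -1411.00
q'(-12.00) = 238.00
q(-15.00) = -2215.00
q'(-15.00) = 298.00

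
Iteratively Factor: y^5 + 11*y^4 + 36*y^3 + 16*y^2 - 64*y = (y + 4)*(y^4 + 7*y^3 + 8*y^2 - 16*y) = (y + 4)^2*(y^3 + 3*y^2 - 4*y) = y*(y + 4)^2*(y^2 + 3*y - 4) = y*(y - 1)*(y + 4)^2*(y + 4)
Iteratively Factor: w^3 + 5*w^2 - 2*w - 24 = (w - 2)*(w^2 + 7*w + 12) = (w - 2)*(w + 4)*(w + 3)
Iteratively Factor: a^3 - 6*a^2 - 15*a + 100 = (a + 4)*(a^2 - 10*a + 25) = (a - 5)*(a + 4)*(a - 5)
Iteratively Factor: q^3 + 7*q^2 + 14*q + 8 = (q + 2)*(q^2 + 5*q + 4) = (q + 1)*(q + 2)*(q + 4)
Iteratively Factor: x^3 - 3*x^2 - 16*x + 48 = (x - 4)*(x^2 + x - 12) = (x - 4)*(x - 3)*(x + 4)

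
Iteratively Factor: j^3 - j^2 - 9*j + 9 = (j - 1)*(j^2 - 9) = (j - 3)*(j - 1)*(j + 3)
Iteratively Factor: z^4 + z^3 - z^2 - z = (z + 1)*(z^3 - z) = (z - 1)*(z + 1)*(z^2 + z) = z*(z - 1)*(z + 1)*(z + 1)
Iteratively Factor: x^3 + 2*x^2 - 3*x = (x)*(x^2 + 2*x - 3) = x*(x + 3)*(x - 1)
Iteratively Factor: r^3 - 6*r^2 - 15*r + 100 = (r + 4)*(r^2 - 10*r + 25) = (r - 5)*(r + 4)*(r - 5)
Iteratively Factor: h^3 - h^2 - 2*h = (h)*(h^2 - h - 2) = h*(h - 2)*(h + 1)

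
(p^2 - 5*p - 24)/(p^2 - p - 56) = (p + 3)/(p + 7)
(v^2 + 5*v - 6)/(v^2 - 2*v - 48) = (v - 1)/(v - 8)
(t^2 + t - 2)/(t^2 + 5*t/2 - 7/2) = 2*(t + 2)/(2*t + 7)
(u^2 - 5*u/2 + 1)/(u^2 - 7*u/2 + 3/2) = (u - 2)/(u - 3)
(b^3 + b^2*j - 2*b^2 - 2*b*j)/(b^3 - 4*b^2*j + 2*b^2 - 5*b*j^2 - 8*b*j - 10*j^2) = b*(b - 2)/(b^2 - 5*b*j + 2*b - 10*j)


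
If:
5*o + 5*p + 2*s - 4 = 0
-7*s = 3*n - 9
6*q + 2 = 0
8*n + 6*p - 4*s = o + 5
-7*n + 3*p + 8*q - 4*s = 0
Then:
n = -2455/6891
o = -12065/6891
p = 13613/6891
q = -1/3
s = 3304/2297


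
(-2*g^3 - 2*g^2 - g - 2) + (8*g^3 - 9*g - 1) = 6*g^3 - 2*g^2 - 10*g - 3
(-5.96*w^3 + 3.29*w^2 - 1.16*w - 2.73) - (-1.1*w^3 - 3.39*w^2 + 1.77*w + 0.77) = -4.86*w^3 + 6.68*w^2 - 2.93*w - 3.5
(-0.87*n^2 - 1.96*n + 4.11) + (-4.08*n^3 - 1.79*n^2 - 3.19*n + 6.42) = -4.08*n^3 - 2.66*n^2 - 5.15*n + 10.53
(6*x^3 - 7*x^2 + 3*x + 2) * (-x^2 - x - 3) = -6*x^5 + x^4 - 14*x^3 + 16*x^2 - 11*x - 6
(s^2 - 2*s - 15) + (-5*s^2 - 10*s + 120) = -4*s^2 - 12*s + 105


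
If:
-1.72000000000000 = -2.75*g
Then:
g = 0.63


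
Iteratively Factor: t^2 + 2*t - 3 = (t - 1)*(t + 3)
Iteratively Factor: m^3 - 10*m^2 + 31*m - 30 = (m - 5)*(m^2 - 5*m + 6) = (m - 5)*(m - 2)*(m - 3)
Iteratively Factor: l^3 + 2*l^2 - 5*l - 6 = (l + 3)*(l^2 - l - 2) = (l - 2)*(l + 3)*(l + 1)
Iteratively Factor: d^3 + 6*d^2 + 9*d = (d)*(d^2 + 6*d + 9) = d*(d + 3)*(d + 3)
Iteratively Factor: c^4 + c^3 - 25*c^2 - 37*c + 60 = (c + 3)*(c^3 - 2*c^2 - 19*c + 20) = (c + 3)*(c + 4)*(c^2 - 6*c + 5) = (c - 1)*(c + 3)*(c + 4)*(c - 5)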